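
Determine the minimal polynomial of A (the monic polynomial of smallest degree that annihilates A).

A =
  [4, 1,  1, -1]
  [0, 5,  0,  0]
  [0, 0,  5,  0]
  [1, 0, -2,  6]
x^3 - 15*x^2 + 75*x - 125

The characteristic polynomial is χ_A(x) = (x - 5)^4, so the eigenvalues are known. The minimal polynomial is
  m_A(x) = Π_λ (x − λ)^{k_λ}
where k_λ is the size of the *largest* Jordan block for λ (equivalently, the smallest k with (A − λI)^k v = 0 for every generalised eigenvector v of λ).

  λ = 5: largest Jordan block has size 3, contributing (x − 5)^3

So m_A(x) = (x - 5)^3 = x^3 - 15*x^2 + 75*x - 125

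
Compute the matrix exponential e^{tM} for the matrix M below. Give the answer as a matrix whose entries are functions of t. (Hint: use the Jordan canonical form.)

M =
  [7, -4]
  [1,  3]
e^{tM} =
  [2*t*exp(5*t) + exp(5*t), -4*t*exp(5*t)]
  [t*exp(5*t), -2*t*exp(5*t) + exp(5*t)]

Strategy: write M = P · J · P⁻¹ where J is a Jordan canonical form, so e^{tM} = P · e^{tJ} · P⁻¹, and e^{tJ} can be computed block-by-block.

M has Jordan form
J =
  [5, 1]
  [0, 5]
(up to reordering of blocks).

Per-block formulas:
  For a 2×2 Jordan block J_2(5): exp(t · J_2(5)) = e^(5t)·(I + t·N), where N is the 2×2 nilpotent shift.

After assembling e^{tJ} and conjugating by P, we get:

e^{tM} =
  [2*t*exp(5*t) + exp(5*t), -4*t*exp(5*t)]
  [t*exp(5*t), -2*t*exp(5*t) + exp(5*t)]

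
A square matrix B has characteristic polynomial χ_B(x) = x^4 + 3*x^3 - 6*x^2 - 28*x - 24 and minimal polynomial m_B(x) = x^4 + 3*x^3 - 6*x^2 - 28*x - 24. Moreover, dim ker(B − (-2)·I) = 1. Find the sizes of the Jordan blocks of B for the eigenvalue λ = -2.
Block sizes for λ = -2: [3]

Step 1 — from the characteristic polynomial, algebraic multiplicity of λ = -2 is 3. From dim ker(B − (-2)·I) = 1, there are exactly 1 Jordan blocks for λ = -2.
Step 2 — from the minimal polynomial, the factor (x + 2)^3 tells us the largest block for λ = -2 has size 3.
Step 3 — with total size 3, 1 blocks, and largest block 3, the block sizes (in nonincreasing order) are [3].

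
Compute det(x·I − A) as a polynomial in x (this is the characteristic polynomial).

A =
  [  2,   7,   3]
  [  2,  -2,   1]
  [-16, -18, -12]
x^3 + 12*x^2 + 48*x + 64

Expanding det(x·I − A) (e.g. by cofactor expansion or by noting that A is similar to its Jordan form J, which has the same characteristic polynomial as A) gives
  χ_A(x) = x^3 + 12*x^2 + 48*x + 64
which factors as (x + 4)^3. The eigenvalues (with algebraic multiplicities) are λ = -4 with multiplicity 3.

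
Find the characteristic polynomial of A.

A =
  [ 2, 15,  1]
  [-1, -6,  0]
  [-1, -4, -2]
x^3 + 6*x^2 + 12*x + 8

Expanding det(x·I − A) (e.g. by cofactor expansion or by noting that A is similar to its Jordan form J, which has the same characteristic polynomial as A) gives
  χ_A(x) = x^3 + 6*x^2 + 12*x + 8
which factors as (x + 2)^3. The eigenvalues (with algebraic multiplicities) are λ = -2 with multiplicity 3.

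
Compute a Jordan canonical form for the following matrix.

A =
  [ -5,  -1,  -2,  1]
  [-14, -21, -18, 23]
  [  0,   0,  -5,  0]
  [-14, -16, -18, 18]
J_2(-5) ⊕ J_1(-5) ⊕ J_1(2)

The characteristic polynomial is
  det(x·I − A) = x^4 + 13*x^3 + 45*x^2 - 25*x - 250 = (x - 2)*(x + 5)^3

Eigenvalues and multiplicities (the geometric multiplicity of λ is n − rank(A − λI), which equals the number of Jordan blocks for λ):
  λ = -5: algebraic multiplicity = 3, geometric multiplicity = 2
  λ = 2: algebraic multiplicity = 1, geometric multiplicity = 1

Determining the block sizes for each eigenvalue:
  λ = -5: 2 blocks summing to 3 forces exactly one block of size 2 and the rest size 1 → block sizes [2, 1]
  λ = 2: one block (gm = 1), so the single block has size am = 1 → block sizes [1]

Assembling the blocks gives a Jordan form
J =
  [-5,  1,  0, 0]
  [ 0, -5,  0, 0]
  [ 0,  0, -5, 0]
  [ 0,  0,  0, 2]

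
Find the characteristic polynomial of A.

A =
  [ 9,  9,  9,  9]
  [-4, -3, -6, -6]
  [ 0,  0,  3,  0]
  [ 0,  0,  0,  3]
x^4 - 12*x^3 + 54*x^2 - 108*x + 81

Expanding det(x·I − A) (e.g. by cofactor expansion or by noting that A is similar to its Jordan form J, which has the same characteristic polynomial as A) gives
  χ_A(x) = x^4 - 12*x^3 + 54*x^2 - 108*x + 81
which factors as (x - 3)^4. The eigenvalues (with algebraic multiplicities) are λ = 3 with multiplicity 4.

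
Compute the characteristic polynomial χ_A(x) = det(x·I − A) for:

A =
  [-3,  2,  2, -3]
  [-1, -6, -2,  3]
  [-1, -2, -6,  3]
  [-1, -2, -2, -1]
x^4 + 16*x^3 + 96*x^2 + 256*x + 256

Expanding det(x·I − A) (e.g. by cofactor expansion or by noting that A is similar to its Jordan form J, which has the same characteristic polynomial as A) gives
  χ_A(x) = x^4 + 16*x^3 + 96*x^2 + 256*x + 256
which factors as (x + 4)^4. The eigenvalues (with algebraic multiplicities) are λ = -4 with multiplicity 4.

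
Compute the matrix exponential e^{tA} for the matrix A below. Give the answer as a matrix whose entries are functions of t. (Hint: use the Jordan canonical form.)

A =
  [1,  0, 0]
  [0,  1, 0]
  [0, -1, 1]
e^{tA} =
  [exp(t), 0, 0]
  [0, exp(t), 0]
  [0, -t*exp(t), exp(t)]

Strategy: write A = P · J · P⁻¹ where J is a Jordan canonical form, so e^{tA} = P · e^{tJ} · P⁻¹, and e^{tJ} can be computed block-by-block.

A has Jordan form
J =
  [1, 1, 0]
  [0, 1, 0]
  [0, 0, 1]
(up to reordering of blocks).

Per-block formulas:
  For a 2×2 Jordan block J_2(1): exp(t · J_2(1)) = e^(1t)·(I + t·N), where N is the 2×2 nilpotent shift.
  For a 1×1 block at λ = 1: exp(t · [1]) = [e^(1t)].

After assembling e^{tJ} and conjugating by P, we get:

e^{tA} =
  [exp(t), 0, 0]
  [0, exp(t), 0]
  [0, -t*exp(t), exp(t)]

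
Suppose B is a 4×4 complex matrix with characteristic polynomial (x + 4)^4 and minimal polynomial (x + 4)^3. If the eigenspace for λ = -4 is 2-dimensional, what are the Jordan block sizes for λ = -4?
Block sizes for λ = -4: [3, 1]

Step 1 — from the characteristic polynomial, algebraic multiplicity of λ = -4 is 4. From dim ker(B − (-4)·I) = 2, there are exactly 2 Jordan blocks for λ = -4.
Step 2 — from the minimal polynomial, the factor (x + 4)^3 tells us the largest block for λ = -4 has size 3.
Step 3 — with total size 4, 2 blocks, and largest block 3, the block sizes (in nonincreasing order) are [3, 1].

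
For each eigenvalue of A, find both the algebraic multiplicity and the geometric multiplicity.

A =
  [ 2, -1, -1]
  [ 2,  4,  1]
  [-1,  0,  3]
λ = 3: alg = 3, geom = 1

Step 1 — factor the characteristic polynomial to read off the algebraic multiplicities:
  χ_A(x) = (x - 3)^3

Step 2 — compute geometric multiplicities via the rank-nullity identity g(λ) = n − rank(A − λI):
  rank(A − (3)·I) = 2, so dim ker(A − (3)·I) = n − 2 = 1

Summary:
  λ = 3: algebraic multiplicity = 3, geometric multiplicity = 1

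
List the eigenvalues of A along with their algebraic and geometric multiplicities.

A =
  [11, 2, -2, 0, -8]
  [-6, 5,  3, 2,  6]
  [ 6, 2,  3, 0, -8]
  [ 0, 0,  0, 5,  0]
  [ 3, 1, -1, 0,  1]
λ = 5: alg = 5, geom = 3

Step 1 — factor the characteristic polynomial to read off the algebraic multiplicities:
  χ_A(x) = (x - 5)^5

Step 2 — compute geometric multiplicities via the rank-nullity identity g(λ) = n − rank(A − λI):
  rank(A − (5)·I) = 2, so dim ker(A − (5)·I) = n − 2 = 3

Summary:
  λ = 5: algebraic multiplicity = 5, geometric multiplicity = 3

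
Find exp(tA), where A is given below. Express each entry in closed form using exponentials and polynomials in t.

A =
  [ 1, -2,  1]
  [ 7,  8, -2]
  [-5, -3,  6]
e^{tA} =
  [-3*t^2*exp(5*t)/2 - 4*t*exp(5*t) + exp(5*t), -t^2*exp(5*t)/2 - 2*t*exp(5*t), t^2*exp(5*t)/2 + t*exp(5*t)]
  [3*t^2*exp(5*t)/2 + 7*t*exp(5*t), t^2*exp(5*t)/2 + 3*t*exp(5*t) + exp(5*t), -t^2*exp(5*t)/2 - 2*t*exp(5*t)]
  [-3*t^2*exp(5*t) - 5*t*exp(5*t), -t^2*exp(5*t) - 3*t*exp(5*t), t^2*exp(5*t) + t*exp(5*t) + exp(5*t)]

Strategy: write A = P · J · P⁻¹ where J is a Jordan canonical form, so e^{tA} = P · e^{tJ} · P⁻¹, and e^{tJ} can be computed block-by-block.

A has Jordan form
J =
  [5, 1, 0]
  [0, 5, 1]
  [0, 0, 5]
(up to reordering of blocks).

Per-block formulas:
  For a 3×3 Jordan block J_3(5): exp(t · J_3(5)) = e^(5t)·(I + t·N + (t^2/2)·N^2), where N is the 3×3 nilpotent shift.

After assembling e^{tJ} and conjugating by P, we get:

e^{tA} =
  [-3*t^2*exp(5*t)/2 - 4*t*exp(5*t) + exp(5*t), -t^2*exp(5*t)/2 - 2*t*exp(5*t), t^2*exp(5*t)/2 + t*exp(5*t)]
  [3*t^2*exp(5*t)/2 + 7*t*exp(5*t), t^2*exp(5*t)/2 + 3*t*exp(5*t) + exp(5*t), -t^2*exp(5*t)/2 - 2*t*exp(5*t)]
  [-3*t^2*exp(5*t) - 5*t*exp(5*t), -t^2*exp(5*t) - 3*t*exp(5*t), t^2*exp(5*t) + t*exp(5*t) + exp(5*t)]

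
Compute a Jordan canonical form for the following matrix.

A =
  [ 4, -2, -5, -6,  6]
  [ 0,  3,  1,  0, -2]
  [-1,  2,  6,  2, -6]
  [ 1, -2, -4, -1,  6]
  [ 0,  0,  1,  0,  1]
J_1(1) ⊕ J_3(3) ⊕ J_1(3)

The characteristic polynomial is
  det(x·I − A) = x^5 - 13*x^4 + 66*x^3 - 162*x^2 + 189*x - 81 = (x - 3)^4*(x - 1)

Eigenvalues and multiplicities (the geometric multiplicity of λ is n − rank(A − λI), which equals the number of Jordan blocks for λ):
  λ = 1: algebraic multiplicity = 1, geometric multiplicity = 1
  λ = 3: algebraic multiplicity = 4, geometric multiplicity = 2

Determining the block sizes for each eigenvalue:
  λ = 1: one block (gm = 1), so the single block has size am = 1 → block sizes [1]
  λ = 3: with am = 4 and gm = 2, the partition is not yet determined (e.g. several partitions of 4 into 2 parts exist). Let N = A − (3)·I. Computing rank(N^1) = 3, rank(N^2) = 2, rank(N^3) = 1; the number of blocks of size ≥ j is rank(N^{j−1}) − rank(N^j), giving [2, 1, 1]. So we have 1 block(s) of size 3, 1 block(s) of size 1 → block sizes [3, 1]

Assembling the blocks gives a Jordan form
J =
  [1, 0, 0, 0, 0]
  [0, 3, 1, 0, 0]
  [0, 0, 3, 1, 0]
  [0, 0, 0, 3, 0]
  [0, 0, 0, 0, 3]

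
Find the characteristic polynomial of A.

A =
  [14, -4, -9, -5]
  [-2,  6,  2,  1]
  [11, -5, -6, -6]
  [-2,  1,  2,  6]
x^4 - 20*x^3 + 150*x^2 - 500*x + 625

Expanding det(x·I − A) (e.g. by cofactor expansion or by noting that A is similar to its Jordan form J, which has the same characteristic polynomial as A) gives
  χ_A(x) = x^4 - 20*x^3 + 150*x^2 - 500*x + 625
which factors as (x - 5)^4. The eigenvalues (with algebraic multiplicities) are λ = 5 with multiplicity 4.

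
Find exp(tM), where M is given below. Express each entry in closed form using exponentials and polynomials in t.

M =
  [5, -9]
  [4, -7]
e^{tM} =
  [6*t*exp(-t) + exp(-t), -9*t*exp(-t)]
  [4*t*exp(-t), -6*t*exp(-t) + exp(-t)]

Strategy: write M = P · J · P⁻¹ where J is a Jordan canonical form, so e^{tM} = P · e^{tJ} · P⁻¹, and e^{tJ} can be computed block-by-block.

M has Jordan form
J =
  [-1,  1]
  [ 0, -1]
(up to reordering of blocks).

Per-block formulas:
  For a 2×2 Jordan block J_2(-1): exp(t · J_2(-1)) = e^(-1t)·(I + t·N), where N is the 2×2 nilpotent shift.

After assembling e^{tJ} and conjugating by P, we get:

e^{tM} =
  [6*t*exp(-t) + exp(-t), -9*t*exp(-t)]
  [4*t*exp(-t), -6*t*exp(-t) + exp(-t)]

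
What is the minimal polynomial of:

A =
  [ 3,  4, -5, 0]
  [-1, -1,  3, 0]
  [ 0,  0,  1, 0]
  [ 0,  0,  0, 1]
x^3 - 3*x^2 + 3*x - 1

The characteristic polynomial is χ_A(x) = (x - 1)^4, so the eigenvalues are known. The minimal polynomial is
  m_A(x) = Π_λ (x − λ)^{k_λ}
where k_λ is the size of the *largest* Jordan block for λ (equivalently, the smallest k with (A − λI)^k v = 0 for every generalised eigenvector v of λ).

  λ = 1: largest Jordan block has size 3, contributing (x − 1)^3

So m_A(x) = (x - 1)^3 = x^3 - 3*x^2 + 3*x - 1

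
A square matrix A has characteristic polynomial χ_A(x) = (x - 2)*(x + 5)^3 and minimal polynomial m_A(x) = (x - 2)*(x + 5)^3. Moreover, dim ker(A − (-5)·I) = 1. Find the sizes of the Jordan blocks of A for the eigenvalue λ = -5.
Block sizes for λ = -5: [3]

Step 1 — from the characteristic polynomial, algebraic multiplicity of λ = -5 is 3. From dim ker(A − (-5)·I) = 1, there are exactly 1 Jordan blocks for λ = -5.
Step 2 — from the minimal polynomial, the factor (x + 5)^3 tells us the largest block for λ = -5 has size 3.
Step 3 — with total size 3, 1 blocks, and largest block 3, the block sizes (in nonincreasing order) are [3].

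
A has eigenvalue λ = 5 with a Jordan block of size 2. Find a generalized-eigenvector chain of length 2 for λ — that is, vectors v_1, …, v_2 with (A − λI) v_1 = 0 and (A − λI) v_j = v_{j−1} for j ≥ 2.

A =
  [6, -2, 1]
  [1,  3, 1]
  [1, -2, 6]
A Jordan chain for λ = 5 of length 2:
v_1 = (1, 1, 1)ᵀ
v_2 = (1, 0, 0)ᵀ

Let N = A − (5)·I. We want v_2 with N^2 v_2 = 0 but N^1 v_2 ≠ 0; then v_{j-1} := N · v_j for j = 2, …, 2.

Pick v_2 = (1, 0, 0)ᵀ.
Then v_1 = N · v_2 = (1, 1, 1)ᵀ.

Sanity check: (A − (5)·I) v_1 = (0, 0, 0)ᵀ = 0. ✓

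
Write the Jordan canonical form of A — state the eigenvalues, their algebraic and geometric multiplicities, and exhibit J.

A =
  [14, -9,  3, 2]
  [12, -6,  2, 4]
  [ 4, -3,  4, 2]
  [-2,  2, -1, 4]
J_3(4) ⊕ J_1(4)

The characteristic polynomial is
  det(x·I − A) = x^4 - 16*x^3 + 96*x^2 - 256*x + 256 = (x - 4)^4

Eigenvalues and multiplicities (the geometric multiplicity of λ is n − rank(A − λI), which equals the number of Jordan blocks for λ):
  λ = 4: algebraic multiplicity = 4, geometric multiplicity = 2

Determining the block sizes for each eigenvalue:
  λ = 4: with am = 4 and gm = 2, the partition is not yet determined (e.g. several partitions of 4 into 2 parts exist). Let N = A − (4)·I. Computing rank(N^1) = 2, rank(N^2) = 1, rank(N^3) = 0; the number of blocks of size ≥ j is rank(N^{j−1}) − rank(N^j), giving [2, 1, 1]. So we have 1 block(s) of size 3, 1 block(s) of size 1 → block sizes [3, 1]

Assembling the blocks gives a Jordan form
J =
  [4, 1, 0, 0]
  [0, 4, 1, 0]
  [0, 0, 4, 0]
  [0, 0, 0, 4]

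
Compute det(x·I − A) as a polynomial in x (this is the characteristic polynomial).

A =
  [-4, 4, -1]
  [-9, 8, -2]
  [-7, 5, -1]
x^3 - 3*x^2 + 3*x - 1

Expanding det(x·I − A) (e.g. by cofactor expansion or by noting that A is similar to its Jordan form J, which has the same characteristic polynomial as A) gives
  χ_A(x) = x^3 - 3*x^2 + 3*x - 1
which factors as (x - 1)^3. The eigenvalues (with algebraic multiplicities) are λ = 1 with multiplicity 3.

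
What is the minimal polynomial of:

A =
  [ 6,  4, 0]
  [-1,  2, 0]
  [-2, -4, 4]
x^2 - 8*x + 16

The characteristic polynomial is χ_A(x) = (x - 4)^3, so the eigenvalues are known. The minimal polynomial is
  m_A(x) = Π_λ (x − λ)^{k_λ}
where k_λ is the size of the *largest* Jordan block for λ (equivalently, the smallest k with (A − λI)^k v = 0 for every generalised eigenvector v of λ).

  λ = 4: largest Jordan block has size 2, contributing (x − 4)^2

So m_A(x) = (x - 4)^2 = x^2 - 8*x + 16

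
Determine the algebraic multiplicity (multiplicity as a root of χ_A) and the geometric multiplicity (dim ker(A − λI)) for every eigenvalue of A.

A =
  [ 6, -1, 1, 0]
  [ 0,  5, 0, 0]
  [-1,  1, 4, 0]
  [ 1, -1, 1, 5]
λ = 5: alg = 4, geom = 3

Step 1 — factor the characteristic polynomial to read off the algebraic multiplicities:
  χ_A(x) = (x - 5)^4

Step 2 — compute geometric multiplicities via the rank-nullity identity g(λ) = n − rank(A − λI):
  rank(A − (5)·I) = 1, so dim ker(A − (5)·I) = n − 1 = 3

Summary:
  λ = 5: algebraic multiplicity = 4, geometric multiplicity = 3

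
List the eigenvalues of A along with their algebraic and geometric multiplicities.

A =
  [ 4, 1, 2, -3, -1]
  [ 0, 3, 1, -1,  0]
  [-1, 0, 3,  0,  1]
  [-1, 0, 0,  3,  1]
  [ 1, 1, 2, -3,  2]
λ = 3: alg = 5, geom = 2

Step 1 — factor the characteristic polynomial to read off the algebraic multiplicities:
  χ_A(x) = (x - 3)^5

Step 2 — compute geometric multiplicities via the rank-nullity identity g(λ) = n − rank(A − λI):
  rank(A − (3)·I) = 3, so dim ker(A − (3)·I) = n − 3 = 2

Summary:
  λ = 3: algebraic multiplicity = 5, geometric multiplicity = 2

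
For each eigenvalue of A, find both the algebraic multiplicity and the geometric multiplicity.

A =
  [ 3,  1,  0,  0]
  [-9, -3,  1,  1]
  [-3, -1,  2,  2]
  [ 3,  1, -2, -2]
λ = 0: alg = 4, geom = 2

Step 1 — factor the characteristic polynomial to read off the algebraic multiplicities:
  χ_A(x) = x^4

Step 2 — compute geometric multiplicities via the rank-nullity identity g(λ) = n − rank(A − λI):
  rank(A − (0)·I) = 2, so dim ker(A − (0)·I) = n − 2 = 2

Summary:
  λ = 0: algebraic multiplicity = 4, geometric multiplicity = 2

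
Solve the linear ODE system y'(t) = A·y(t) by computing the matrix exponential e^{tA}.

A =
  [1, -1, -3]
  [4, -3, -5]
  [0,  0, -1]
e^{tA} =
  [2*t*exp(-t) + exp(-t), -t*exp(-t), -t^2*exp(-t)/2 - 3*t*exp(-t)]
  [4*t*exp(-t), -2*t*exp(-t) + exp(-t), -t^2*exp(-t) - 5*t*exp(-t)]
  [0, 0, exp(-t)]

Strategy: write A = P · J · P⁻¹ where J is a Jordan canonical form, so e^{tA} = P · e^{tJ} · P⁻¹, and e^{tJ} can be computed block-by-block.

A has Jordan form
J =
  [-1,  1,  0]
  [ 0, -1,  1]
  [ 0,  0, -1]
(up to reordering of blocks).

Per-block formulas:
  For a 3×3 Jordan block J_3(-1): exp(t · J_3(-1)) = e^(-1t)·(I + t·N + (t^2/2)·N^2), where N is the 3×3 nilpotent shift.

After assembling e^{tJ} and conjugating by P, we get:

e^{tA} =
  [2*t*exp(-t) + exp(-t), -t*exp(-t), -t^2*exp(-t)/2 - 3*t*exp(-t)]
  [4*t*exp(-t), -2*t*exp(-t) + exp(-t), -t^2*exp(-t) - 5*t*exp(-t)]
  [0, 0, exp(-t)]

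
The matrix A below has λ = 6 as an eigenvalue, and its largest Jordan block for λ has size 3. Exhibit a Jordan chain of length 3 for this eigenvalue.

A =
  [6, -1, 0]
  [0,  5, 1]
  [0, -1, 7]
A Jordan chain for λ = 6 of length 3:
v_1 = (1, 0, 0)ᵀ
v_2 = (-1, -1, -1)ᵀ
v_3 = (0, 1, 0)ᵀ

Let N = A − (6)·I. We want v_3 with N^3 v_3 = 0 but N^2 v_3 ≠ 0; then v_{j-1} := N · v_j for j = 3, …, 2.

Pick v_3 = (0, 1, 0)ᵀ.
Then v_2 = N · v_3 = (-1, -1, -1)ᵀ.
Then v_1 = N · v_2 = (1, 0, 0)ᵀ.

Sanity check: (A − (6)·I) v_1 = (0, 0, 0)ᵀ = 0. ✓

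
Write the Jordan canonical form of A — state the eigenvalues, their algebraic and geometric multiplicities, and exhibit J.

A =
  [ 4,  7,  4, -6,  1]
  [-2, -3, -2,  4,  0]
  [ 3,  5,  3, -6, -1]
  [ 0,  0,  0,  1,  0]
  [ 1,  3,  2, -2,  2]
J_2(1) ⊕ J_1(1) ⊕ J_1(1) ⊕ J_1(3)

The characteristic polynomial is
  det(x·I − A) = x^5 - 7*x^4 + 18*x^3 - 22*x^2 + 13*x - 3 = (x - 3)*(x - 1)^4

Eigenvalues and multiplicities (the geometric multiplicity of λ is n − rank(A − λI), which equals the number of Jordan blocks for λ):
  λ = 1: algebraic multiplicity = 4, geometric multiplicity = 3
  λ = 3: algebraic multiplicity = 1, geometric multiplicity = 1

Determining the block sizes for each eigenvalue:
  λ = 1: 3 blocks summing to 4 forces exactly one block of size 2 and the rest size 1 → block sizes [2, 1, 1]
  λ = 3: one block (gm = 1), so the single block has size am = 1 → block sizes [1]

Assembling the blocks gives a Jordan form
J =
  [1, 1, 0, 0, 0]
  [0, 1, 0, 0, 0]
  [0, 0, 1, 0, 0]
  [0, 0, 0, 1, 0]
  [0, 0, 0, 0, 3]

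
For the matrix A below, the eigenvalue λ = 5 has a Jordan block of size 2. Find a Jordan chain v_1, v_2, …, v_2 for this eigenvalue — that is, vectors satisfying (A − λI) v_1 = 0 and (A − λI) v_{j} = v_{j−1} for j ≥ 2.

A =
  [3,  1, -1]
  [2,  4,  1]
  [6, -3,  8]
A Jordan chain for λ = 5 of length 2:
v_1 = (-2, 2, 6)ᵀ
v_2 = (1, 0, 0)ᵀ

Let N = A − (5)·I. We want v_2 with N^2 v_2 = 0 but N^1 v_2 ≠ 0; then v_{j-1} := N · v_j for j = 2, …, 2.

Pick v_2 = (1, 0, 0)ᵀ.
Then v_1 = N · v_2 = (-2, 2, 6)ᵀ.

Sanity check: (A − (5)·I) v_1 = (0, 0, 0)ᵀ = 0. ✓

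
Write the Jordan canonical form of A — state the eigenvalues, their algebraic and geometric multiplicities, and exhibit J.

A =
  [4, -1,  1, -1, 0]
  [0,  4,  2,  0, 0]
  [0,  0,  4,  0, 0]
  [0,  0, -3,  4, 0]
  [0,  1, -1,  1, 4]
J_3(4) ⊕ J_1(4) ⊕ J_1(4)

The characteristic polynomial is
  det(x·I − A) = x^5 - 20*x^4 + 160*x^3 - 640*x^2 + 1280*x - 1024 = (x - 4)^5

Eigenvalues and multiplicities (the geometric multiplicity of λ is n − rank(A − λI), which equals the number of Jordan blocks for λ):
  λ = 4: algebraic multiplicity = 5, geometric multiplicity = 3

Determining the block sizes for each eigenvalue:
  λ = 4: with am = 5 and gm = 3, the partition is not yet determined (e.g. several partitions of 5 into 3 parts exist). Let N = A − (4)·I. Computing rank(N^1) = 2, rank(N^2) = 1, rank(N^3) = 0; the number of blocks of size ≥ j is rank(N^{j−1}) − rank(N^j), giving [3, 1, 1]. So we have 1 block(s) of size 3, 2 block(s) of size 1 → block sizes [3, 1, 1]

Assembling the blocks gives a Jordan form
J =
  [4, 1, 0, 0, 0]
  [0, 4, 1, 0, 0]
  [0, 0, 4, 0, 0]
  [0, 0, 0, 4, 0]
  [0, 0, 0, 0, 4]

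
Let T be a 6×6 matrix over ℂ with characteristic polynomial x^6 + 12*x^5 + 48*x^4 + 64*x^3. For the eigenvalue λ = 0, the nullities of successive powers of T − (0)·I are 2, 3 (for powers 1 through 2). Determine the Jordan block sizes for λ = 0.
Block sizes for λ = 0: [2, 1]

From the dimensions of kernels of powers, the number of Jordan blocks of size at least j is d_j − d_{j−1} where d_j = dim ker(N^j) (with d_0 = 0). Computing the differences gives [2, 1].
The number of blocks of size exactly k is (#blocks of size ≥ k) − (#blocks of size ≥ k + 1), so the partition is: 1 block(s) of size 1, 1 block(s) of size 2.
In nonincreasing order the block sizes are [2, 1].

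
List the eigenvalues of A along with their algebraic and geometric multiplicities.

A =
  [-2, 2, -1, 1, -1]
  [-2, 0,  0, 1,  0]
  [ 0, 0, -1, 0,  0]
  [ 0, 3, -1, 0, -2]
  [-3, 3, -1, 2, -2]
λ = -1: alg = 5, geom = 2

Step 1 — factor the characteristic polynomial to read off the algebraic multiplicities:
  χ_A(x) = (x + 1)^5

Step 2 — compute geometric multiplicities via the rank-nullity identity g(λ) = n − rank(A − λI):
  rank(A − (-1)·I) = 3, so dim ker(A − (-1)·I) = n − 3 = 2

Summary:
  λ = -1: algebraic multiplicity = 5, geometric multiplicity = 2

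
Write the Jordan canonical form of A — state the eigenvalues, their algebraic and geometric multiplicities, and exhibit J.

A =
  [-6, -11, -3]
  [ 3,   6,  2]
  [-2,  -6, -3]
J_3(-1)

The characteristic polynomial is
  det(x·I − A) = x^3 + 3*x^2 + 3*x + 1 = (x + 1)^3

Eigenvalues and multiplicities (the geometric multiplicity of λ is n − rank(A − λI), which equals the number of Jordan blocks for λ):
  λ = -1: algebraic multiplicity = 3, geometric multiplicity = 1

Determining the block sizes for each eigenvalue:
  λ = -1: one block (gm = 1), so the single block has size am = 3 → block sizes [3]

Assembling the blocks gives a Jordan form
J =
  [-1,  1,  0]
  [ 0, -1,  1]
  [ 0,  0, -1]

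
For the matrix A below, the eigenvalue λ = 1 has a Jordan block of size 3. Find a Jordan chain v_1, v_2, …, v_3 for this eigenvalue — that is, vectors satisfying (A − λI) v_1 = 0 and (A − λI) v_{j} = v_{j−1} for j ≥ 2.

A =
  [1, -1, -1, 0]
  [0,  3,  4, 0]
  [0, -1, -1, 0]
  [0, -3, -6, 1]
A Jordan chain for λ = 1 of length 3:
v_1 = (-1, 0, 0, 0)ᵀ
v_2 = (-1, 2, -1, -3)ᵀ
v_3 = (0, 1, 0, 0)ᵀ

Let N = A − (1)·I. We want v_3 with N^3 v_3 = 0 but N^2 v_3 ≠ 0; then v_{j-1} := N · v_j for j = 3, …, 2.

Pick v_3 = (0, 1, 0, 0)ᵀ.
Then v_2 = N · v_3 = (-1, 2, -1, -3)ᵀ.
Then v_1 = N · v_2 = (-1, 0, 0, 0)ᵀ.

Sanity check: (A − (1)·I) v_1 = (0, 0, 0, 0)ᵀ = 0. ✓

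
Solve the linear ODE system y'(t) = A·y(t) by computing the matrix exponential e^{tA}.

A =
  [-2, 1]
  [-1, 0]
e^{tA} =
  [-t*exp(-t) + exp(-t), t*exp(-t)]
  [-t*exp(-t), t*exp(-t) + exp(-t)]

Strategy: write A = P · J · P⁻¹ where J is a Jordan canonical form, so e^{tA} = P · e^{tJ} · P⁻¹, and e^{tJ} can be computed block-by-block.

A has Jordan form
J =
  [-1,  1]
  [ 0, -1]
(up to reordering of blocks).

Per-block formulas:
  For a 2×2 Jordan block J_2(-1): exp(t · J_2(-1)) = e^(-1t)·(I + t·N), where N is the 2×2 nilpotent shift.

After assembling e^{tJ} and conjugating by P, we get:

e^{tA} =
  [-t*exp(-t) + exp(-t), t*exp(-t)]
  [-t*exp(-t), t*exp(-t) + exp(-t)]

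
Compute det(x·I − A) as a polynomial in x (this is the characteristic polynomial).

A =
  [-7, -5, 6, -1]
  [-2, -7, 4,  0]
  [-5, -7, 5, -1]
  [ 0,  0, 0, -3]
x^4 + 12*x^3 + 54*x^2 + 108*x + 81

Expanding det(x·I − A) (e.g. by cofactor expansion or by noting that A is similar to its Jordan form J, which has the same characteristic polynomial as A) gives
  χ_A(x) = x^4 + 12*x^3 + 54*x^2 + 108*x + 81
which factors as (x + 3)^4. The eigenvalues (with algebraic multiplicities) are λ = -3 with multiplicity 4.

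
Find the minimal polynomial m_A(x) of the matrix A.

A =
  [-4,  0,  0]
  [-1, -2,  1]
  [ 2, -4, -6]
x^2 + 8*x + 16

The characteristic polynomial is χ_A(x) = (x + 4)^3, so the eigenvalues are known. The minimal polynomial is
  m_A(x) = Π_λ (x − λ)^{k_λ}
where k_λ is the size of the *largest* Jordan block for λ (equivalently, the smallest k with (A − λI)^k v = 0 for every generalised eigenvector v of λ).

  λ = -4: largest Jordan block has size 2, contributing (x + 4)^2

So m_A(x) = (x + 4)^2 = x^2 + 8*x + 16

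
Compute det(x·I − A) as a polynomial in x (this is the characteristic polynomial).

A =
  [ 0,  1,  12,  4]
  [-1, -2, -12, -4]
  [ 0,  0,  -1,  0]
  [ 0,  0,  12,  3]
x^4 - 6*x^2 - 8*x - 3

Expanding det(x·I − A) (e.g. by cofactor expansion or by noting that A is similar to its Jordan form J, which has the same characteristic polynomial as A) gives
  χ_A(x) = x^4 - 6*x^2 - 8*x - 3
which factors as (x - 3)*(x + 1)^3. The eigenvalues (with algebraic multiplicities) are λ = -1 with multiplicity 3, λ = 3 with multiplicity 1.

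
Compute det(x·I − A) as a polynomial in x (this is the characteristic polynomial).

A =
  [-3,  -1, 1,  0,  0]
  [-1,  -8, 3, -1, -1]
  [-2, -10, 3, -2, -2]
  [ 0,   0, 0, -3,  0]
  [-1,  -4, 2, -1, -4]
x^5 + 15*x^4 + 90*x^3 + 270*x^2 + 405*x + 243

Expanding det(x·I − A) (e.g. by cofactor expansion or by noting that A is similar to its Jordan form J, which has the same characteristic polynomial as A) gives
  χ_A(x) = x^5 + 15*x^4 + 90*x^3 + 270*x^2 + 405*x + 243
which factors as (x + 3)^5. The eigenvalues (with algebraic multiplicities) are λ = -3 with multiplicity 5.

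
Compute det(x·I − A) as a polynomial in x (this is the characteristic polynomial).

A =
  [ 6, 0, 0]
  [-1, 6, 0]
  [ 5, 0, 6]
x^3 - 18*x^2 + 108*x - 216

Expanding det(x·I − A) (e.g. by cofactor expansion or by noting that A is similar to its Jordan form J, which has the same characteristic polynomial as A) gives
  χ_A(x) = x^3 - 18*x^2 + 108*x - 216
which factors as (x - 6)^3. The eigenvalues (with algebraic multiplicities) are λ = 6 with multiplicity 3.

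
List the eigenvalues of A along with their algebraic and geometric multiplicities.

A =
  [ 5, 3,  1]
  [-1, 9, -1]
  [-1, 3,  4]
λ = 6: alg = 3, geom = 1

Step 1 — factor the characteristic polynomial to read off the algebraic multiplicities:
  χ_A(x) = (x - 6)^3

Step 2 — compute geometric multiplicities via the rank-nullity identity g(λ) = n − rank(A − λI):
  rank(A − (6)·I) = 2, so dim ker(A − (6)·I) = n − 2 = 1

Summary:
  λ = 6: algebraic multiplicity = 3, geometric multiplicity = 1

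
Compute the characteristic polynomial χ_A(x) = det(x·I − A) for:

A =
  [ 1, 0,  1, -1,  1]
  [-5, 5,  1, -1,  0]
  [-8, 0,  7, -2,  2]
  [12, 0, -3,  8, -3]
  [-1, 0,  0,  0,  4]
x^5 - 25*x^4 + 250*x^3 - 1250*x^2 + 3125*x - 3125

Expanding det(x·I − A) (e.g. by cofactor expansion or by noting that A is similar to its Jordan form J, which has the same characteristic polynomial as A) gives
  χ_A(x) = x^5 - 25*x^4 + 250*x^3 - 1250*x^2 + 3125*x - 3125
which factors as (x - 5)^5. The eigenvalues (with algebraic multiplicities) are λ = 5 with multiplicity 5.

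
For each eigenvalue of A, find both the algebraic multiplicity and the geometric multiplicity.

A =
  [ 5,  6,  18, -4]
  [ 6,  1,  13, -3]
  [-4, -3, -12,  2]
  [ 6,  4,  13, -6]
λ = -3: alg = 4, geom = 2

Step 1 — factor the characteristic polynomial to read off the algebraic multiplicities:
  χ_A(x) = (x + 3)^4

Step 2 — compute geometric multiplicities via the rank-nullity identity g(λ) = n − rank(A − λI):
  rank(A − (-3)·I) = 2, so dim ker(A − (-3)·I) = n − 2 = 2

Summary:
  λ = -3: algebraic multiplicity = 4, geometric multiplicity = 2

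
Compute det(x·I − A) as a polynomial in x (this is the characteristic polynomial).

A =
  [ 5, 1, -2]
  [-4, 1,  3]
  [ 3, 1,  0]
x^3 - 6*x^2 + 12*x - 8

Expanding det(x·I − A) (e.g. by cofactor expansion or by noting that A is similar to its Jordan form J, which has the same characteristic polynomial as A) gives
  χ_A(x) = x^3 - 6*x^2 + 12*x - 8
which factors as (x - 2)^3. The eigenvalues (with algebraic multiplicities) are λ = 2 with multiplicity 3.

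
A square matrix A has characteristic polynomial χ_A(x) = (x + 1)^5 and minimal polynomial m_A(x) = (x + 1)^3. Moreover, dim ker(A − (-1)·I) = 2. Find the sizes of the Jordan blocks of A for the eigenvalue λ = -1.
Block sizes for λ = -1: [3, 2]

Step 1 — from the characteristic polynomial, algebraic multiplicity of λ = -1 is 5. From dim ker(A − (-1)·I) = 2, there are exactly 2 Jordan blocks for λ = -1.
Step 2 — from the minimal polynomial, the factor (x + 1)^3 tells us the largest block for λ = -1 has size 3.
Step 3 — with total size 5, 2 blocks, and largest block 3, the block sizes (in nonincreasing order) are [3, 2].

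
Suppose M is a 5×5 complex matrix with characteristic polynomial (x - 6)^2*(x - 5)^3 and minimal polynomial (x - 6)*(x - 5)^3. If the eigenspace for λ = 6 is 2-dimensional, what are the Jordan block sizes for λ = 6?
Block sizes for λ = 6: [1, 1]

Step 1 — from the characteristic polynomial, algebraic multiplicity of λ = 6 is 2. From dim ker(M − (6)·I) = 2, there are exactly 2 Jordan blocks for λ = 6.
Step 2 — from the minimal polynomial, the factor (x − 6) tells us the largest block for λ = 6 has size 1.
Step 3 — with total size 2, 2 blocks, and largest block 1, the block sizes (in nonincreasing order) are [1, 1].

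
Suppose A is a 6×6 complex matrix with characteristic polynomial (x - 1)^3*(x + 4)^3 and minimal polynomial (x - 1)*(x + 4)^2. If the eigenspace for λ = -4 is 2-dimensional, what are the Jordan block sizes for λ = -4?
Block sizes for λ = -4: [2, 1]

Step 1 — from the characteristic polynomial, algebraic multiplicity of λ = -4 is 3. From dim ker(A − (-4)·I) = 2, there are exactly 2 Jordan blocks for λ = -4.
Step 2 — from the minimal polynomial, the factor (x + 4)^2 tells us the largest block for λ = -4 has size 2.
Step 3 — with total size 3, 2 blocks, and largest block 2, the block sizes (in nonincreasing order) are [2, 1].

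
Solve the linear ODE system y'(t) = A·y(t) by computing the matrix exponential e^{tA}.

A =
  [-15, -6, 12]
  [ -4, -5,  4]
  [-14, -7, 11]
e^{tA} =
  [-12*t*exp(-3*t) + exp(-3*t), -6*t*exp(-3*t), 12*t*exp(-3*t)]
  [-4*t*exp(-3*t), -2*t*exp(-3*t) + exp(-3*t), 4*t*exp(-3*t)]
  [-14*t*exp(-3*t), -7*t*exp(-3*t), 14*t*exp(-3*t) + exp(-3*t)]

Strategy: write A = P · J · P⁻¹ where J is a Jordan canonical form, so e^{tA} = P · e^{tJ} · P⁻¹, and e^{tJ} can be computed block-by-block.

A has Jordan form
J =
  [-3,  1,  0]
  [ 0, -3,  0]
  [ 0,  0, -3]
(up to reordering of blocks).

Per-block formulas:
  For a 2×2 Jordan block J_2(-3): exp(t · J_2(-3)) = e^(-3t)·(I + t·N), where N is the 2×2 nilpotent shift.
  For a 1×1 block at λ = -3: exp(t · [-3]) = [e^(-3t)].

After assembling e^{tJ} and conjugating by P, we get:

e^{tA} =
  [-12*t*exp(-3*t) + exp(-3*t), -6*t*exp(-3*t), 12*t*exp(-3*t)]
  [-4*t*exp(-3*t), -2*t*exp(-3*t) + exp(-3*t), 4*t*exp(-3*t)]
  [-14*t*exp(-3*t), -7*t*exp(-3*t), 14*t*exp(-3*t) + exp(-3*t)]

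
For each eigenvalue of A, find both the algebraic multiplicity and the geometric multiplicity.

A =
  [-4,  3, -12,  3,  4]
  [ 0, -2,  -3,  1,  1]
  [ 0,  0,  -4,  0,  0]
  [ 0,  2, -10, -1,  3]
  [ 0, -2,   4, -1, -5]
λ = -4: alg = 3, geom = 1; λ = -2: alg = 2, geom = 1

Step 1 — factor the characteristic polynomial to read off the algebraic multiplicities:
  χ_A(x) = (x + 2)^2*(x + 4)^3

Step 2 — compute geometric multiplicities via the rank-nullity identity g(λ) = n − rank(A − λI):
  rank(A − (-4)·I) = 4, so dim ker(A − (-4)·I) = n − 4 = 1
  rank(A − (-2)·I) = 4, so dim ker(A − (-2)·I) = n − 4 = 1

Summary:
  λ = -4: algebraic multiplicity = 3, geometric multiplicity = 1
  λ = -2: algebraic multiplicity = 2, geometric multiplicity = 1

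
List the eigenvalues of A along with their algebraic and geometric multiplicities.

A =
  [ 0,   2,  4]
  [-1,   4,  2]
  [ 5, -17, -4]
λ = 0: alg = 3, geom = 1

Step 1 — factor the characteristic polynomial to read off the algebraic multiplicities:
  χ_A(x) = x^3

Step 2 — compute geometric multiplicities via the rank-nullity identity g(λ) = n − rank(A − λI):
  rank(A − (0)·I) = 2, so dim ker(A − (0)·I) = n − 2 = 1

Summary:
  λ = 0: algebraic multiplicity = 3, geometric multiplicity = 1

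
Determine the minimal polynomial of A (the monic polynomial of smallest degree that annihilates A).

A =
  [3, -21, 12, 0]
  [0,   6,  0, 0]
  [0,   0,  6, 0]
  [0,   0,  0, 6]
x^2 - 9*x + 18

The characteristic polynomial is χ_A(x) = (x - 6)^3*(x - 3), so the eigenvalues are known. The minimal polynomial is
  m_A(x) = Π_λ (x − λ)^{k_λ}
where k_λ is the size of the *largest* Jordan block for λ (equivalently, the smallest k with (A − λI)^k v = 0 for every generalised eigenvector v of λ).

  λ = 3: largest Jordan block has size 1, contributing (x − 3)
  λ = 6: largest Jordan block has size 1, contributing (x − 6)

So m_A(x) = (x - 6)*(x - 3) = x^2 - 9*x + 18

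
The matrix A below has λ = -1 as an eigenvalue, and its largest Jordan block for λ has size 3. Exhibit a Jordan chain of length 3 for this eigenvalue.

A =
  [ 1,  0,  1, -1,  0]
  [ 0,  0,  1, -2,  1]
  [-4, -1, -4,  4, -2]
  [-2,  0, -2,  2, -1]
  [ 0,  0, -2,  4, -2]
A Jordan chain for λ = -1 of length 3:
v_1 = (1, 0, -4, -2, 0)ᵀ
v_2 = (1, -1, -1, 0, 2)ᵀ
v_3 = (1, 0, -1, 0, 0)ᵀ

Let N = A − (-1)·I. We want v_3 with N^3 v_3 = 0 but N^2 v_3 ≠ 0; then v_{j-1} := N · v_j for j = 3, …, 2.

Pick v_3 = (1, 0, -1, 0, 0)ᵀ.
Then v_2 = N · v_3 = (1, -1, -1, 0, 2)ᵀ.
Then v_1 = N · v_2 = (1, 0, -4, -2, 0)ᵀ.

Sanity check: (A − (-1)·I) v_1 = (0, 0, 0, 0, 0)ᵀ = 0. ✓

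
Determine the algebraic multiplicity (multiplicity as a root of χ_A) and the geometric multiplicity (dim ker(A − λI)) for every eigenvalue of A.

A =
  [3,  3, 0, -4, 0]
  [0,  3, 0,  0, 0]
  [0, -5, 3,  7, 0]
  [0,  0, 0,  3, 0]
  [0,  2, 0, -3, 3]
λ = 3: alg = 5, geom = 3

Step 1 — factor the characteristic polynomial to read off the algebraic multiplicities:
  χ_A(x) = (x - 3)^5

Step 2 — compute geometric multiplicities via the rank-nullity identity g(λ) = n − rank(A − λI):
  rank(A − (3)·I) = 2, so dim ker(A − (3)·I) = n − 2 = 3

Summary:
  λ = 3: algebraic multiplicity = 5, geometric multiplicity = 3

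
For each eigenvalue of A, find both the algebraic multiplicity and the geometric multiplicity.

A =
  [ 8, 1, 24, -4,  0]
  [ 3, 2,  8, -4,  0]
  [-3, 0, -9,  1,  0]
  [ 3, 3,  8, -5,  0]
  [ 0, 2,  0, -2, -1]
λ = -1: alg = 5, geom = 3

Step 1 — factor the characteristic polynomial to read off the algebraic multiplicities:
  χ_A(x) = (x + 1)^5

Step 2 — compute geometric multiplicities via the rank-nullity identity g(λ) = n − rank(A − λI):
  rank(A − (-1)·I) = 2, so dim ker(A − (-1)·I) = n − 2 = 3

Summary:
  λ = -1: algebraic multiplicity = 5, geometric multiplicity = 3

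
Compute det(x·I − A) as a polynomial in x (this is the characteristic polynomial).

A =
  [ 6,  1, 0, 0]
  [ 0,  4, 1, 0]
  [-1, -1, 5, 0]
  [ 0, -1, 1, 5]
x^4 - 20*x^3 + 150*x^2 - 500*x + 625

Expanding det(x·I − A) (e.g. by cofactor expansion or by noting that A is similar to its Jordan form J, which has the same characteristic polynomial as A) gives
  χ_A(x) = x^4 - 20*x^3 + 150*x^2 - 500*x + 625
which factors as (x - 5)^4. The eigenvalues (with algebraic multiplicities) are λ = 5 with multiplicity 4.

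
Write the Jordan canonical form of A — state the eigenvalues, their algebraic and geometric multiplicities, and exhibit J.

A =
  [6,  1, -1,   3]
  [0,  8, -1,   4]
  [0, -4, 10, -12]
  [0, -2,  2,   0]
J_3(6) ⊕ J_1(6)

The characteristic polynomial is
  det(x·I − A) = x^4 - 24*x^3 + 216*x^2 - 864*x + 1296 = (x - 6)^4

Eigenvalues and multiplicities (the geometric multiplicity of λ is n − rank(A − λI), which equals the number of Jordan blocks for λ):
  λ = 6: algebraic multiplicity = 4, geometric multiplicity = 2

Determining the block sizes for each eigenvalue:
  λ = 6: with am = 4 and gm = 2, the partition is not yet determined (e.g. several partitions of 4 into 2 parts exist). Let N = A − (6)·I. Computing rank(N^1) = 2, rank(N^2) = 1, rank(N^3) = 0; the number of blocks of size ≥ j is rank(N^{j−1}) − rank(N^j), giving [2, 1, 1]. So we have 1 block(s) of size 3, 1 block(s) of size 1 → block sizes [3, 1]

Assembling the blocks gives a Jordan form
J =
  [6, 1, 0, 0]
  [0, 6, 1, 0]
  [0, 0, 6, 0]
  [0, 0, 0, 6]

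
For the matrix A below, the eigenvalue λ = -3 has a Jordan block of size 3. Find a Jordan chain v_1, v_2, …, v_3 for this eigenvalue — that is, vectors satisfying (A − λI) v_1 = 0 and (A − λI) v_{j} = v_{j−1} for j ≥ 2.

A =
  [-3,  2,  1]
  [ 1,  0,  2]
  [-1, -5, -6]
A Jordan chain for λ = -3 of length 3:
v_1 = (1, 1, -2)ᵀ
v_2 = (0, 1, -1)ᵀ
v_3 = (1, 0, 0)ᵀ

Let N = A − (-3)·I. We want v_3 with N^3 v_3 = 0 but N^2 v_3 ≠ 0; then v_{j-1} := N · v_j for j = 3, …, 2.

Pick v_3 = (1, 0, 0)ᵀ.
Then v_2 = N · v_3 = (0, 1, -1)ᵀ.
Then v_1 = N · v_2 = (1, 1, -2)ᵀ.

Sanity check: (A − (-3)·I) v_1 = (0, 0, 0)ᵀ = 0. ✓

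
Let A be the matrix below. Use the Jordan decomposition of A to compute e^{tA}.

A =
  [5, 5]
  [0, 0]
e^{tA} =
  [exp(5*t), exp(5*t) - 1]
  [0, 1]

Strategy: write A = P · J · P⁻¹ where J is a Jordan canonical form, so e^{tA} = P · e^{tJ} · P⁻¹, and e^{tJ} can be computed block-by-block.

A has Jordan form
J =
  [0, 0]
  [0, 5]
(up to reordering of blocks).

Per-block formulas:
  For a 1×1 block at λ = 0: exp(t · [0]) = [e^(0t)].
  For a 1×1 block at λ = 5: exp(t · [5]) = [e^(5t)].

After assembling e^{tJ} and conjugating by P, we get:

e^{tA} =
  [exp(5*t), exp(5*t) - 1]
  [0, 1]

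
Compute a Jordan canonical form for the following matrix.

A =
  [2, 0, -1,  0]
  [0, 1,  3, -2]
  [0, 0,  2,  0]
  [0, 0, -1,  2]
J_1(1) ⊕ J_2(2) ⊕ J_1(2)

The characteristic polynomial is
  det(x·I − A) = x^4 - 7*x^3 + 18*x^2 - 20*x + 8 = (x - 2)^3*(x - 1)

Eigenvalues and multiplicities (the geometric multiplicity of λ is n − rank(A − λI), which equals the number of Jordan blocks for λ):
  λ = 1: algebraic multiplicity = 1, geometric multiplicity = 1
  λ = 2: algebraic multiplicity = 3, geometric multiplicity = 2

Determining the block sizes for each eigenvalue:
  λ = 1: one block (gm = 1), so the single block has size am = 1 → block sizes [1]
  λ = 2: 2 blocks summing to 3 forces exactly one block of size 2 and the rest size 1 → block sizes [2, 1]

Assembling the blocks gives a Jordan form
J =
  [1, 0, 0, 0]
  [0, 2, 1, 0]
  [0, 0, 2, 0]
  [0, 0, 0, 2]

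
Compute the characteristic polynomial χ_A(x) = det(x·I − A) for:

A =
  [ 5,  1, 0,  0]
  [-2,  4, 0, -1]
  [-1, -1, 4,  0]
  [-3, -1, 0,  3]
x^4 - 16*x^3 + 96*x^2 - 256*x + 256

Expanding det(x·I − A) (e.g. by cofactor expansion or by noting that A is similar to its Jordan form J, which has the same characteristic polynomial as A) gives
  χ_A(x) = x^4 - 16*x^3 + 96*x^2 - 256*x + 256
which factors as (x - 4)^4. The eigenvalues (with algebraic multiplicities) are λ = 4 with multiplicity 4.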